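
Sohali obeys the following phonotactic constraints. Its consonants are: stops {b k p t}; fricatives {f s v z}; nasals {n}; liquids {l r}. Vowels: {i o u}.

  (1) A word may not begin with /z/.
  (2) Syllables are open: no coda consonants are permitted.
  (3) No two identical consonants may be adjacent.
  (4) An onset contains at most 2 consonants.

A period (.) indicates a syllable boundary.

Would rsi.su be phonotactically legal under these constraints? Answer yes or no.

yes

rsi.su — σ1 onset /rs/ (2C), coda /∅/ ok; σ2 onset /s/, coda /∅/ ok → phonotactically legal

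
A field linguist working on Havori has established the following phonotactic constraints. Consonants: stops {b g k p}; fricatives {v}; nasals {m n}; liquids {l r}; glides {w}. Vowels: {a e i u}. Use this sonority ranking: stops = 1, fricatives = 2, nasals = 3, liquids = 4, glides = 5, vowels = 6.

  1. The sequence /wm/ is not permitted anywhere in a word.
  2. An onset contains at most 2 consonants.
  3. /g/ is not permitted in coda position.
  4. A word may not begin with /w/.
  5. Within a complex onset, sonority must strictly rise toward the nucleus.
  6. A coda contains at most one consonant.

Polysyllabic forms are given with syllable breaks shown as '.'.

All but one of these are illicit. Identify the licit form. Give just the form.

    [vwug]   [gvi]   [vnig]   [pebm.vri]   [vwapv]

[vwug] — violates constraint 3: syllable 1 coda contains /g/ → illicit
[gvi] — σ1 onset /gv/ (1→2 rises), coda /∅/ ok → licit
[vnig] — violates constraint 3: syllable 1 coda contains /g/ → illicit
[pebm.vri] — violates constraint 6: syllable 1 coda /bm/ has 2 consonants (> 1) → illicit
[vwapv] — violates constraint 6: syllable 1 coda /pv/ has 2 consonants (> 1) → illicit

[gvi]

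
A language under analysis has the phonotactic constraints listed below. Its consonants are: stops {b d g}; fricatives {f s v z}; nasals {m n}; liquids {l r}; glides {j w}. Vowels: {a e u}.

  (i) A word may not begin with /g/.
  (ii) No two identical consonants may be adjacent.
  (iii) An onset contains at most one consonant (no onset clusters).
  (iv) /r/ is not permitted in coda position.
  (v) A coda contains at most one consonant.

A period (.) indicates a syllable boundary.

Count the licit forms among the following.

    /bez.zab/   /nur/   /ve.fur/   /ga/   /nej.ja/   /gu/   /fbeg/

/bez.zab/ — violates constraint (ii): adjacent identical consonants /zz/ → illicit
/nur/ — violates constraint (iv): syllable 1 coda contains /r/ → illicit
/ve.fur/ — violates constraint (iv): syllable 2 coda contains /r/ → illicit
/ga/ — violates constraint (i): word begins with /g/ → illicit
/nej.ja/ — violates constraint (ii): adjacent identical consonants /jj/ → illicit
/gu/ — violates constraint (i): word begins with /g/ → illicit
/fbeg/ — violates constraint (iii): syllable 1 onset /fb/ has 2 consonants (> 1) → illicit
No form is licit → 0.

0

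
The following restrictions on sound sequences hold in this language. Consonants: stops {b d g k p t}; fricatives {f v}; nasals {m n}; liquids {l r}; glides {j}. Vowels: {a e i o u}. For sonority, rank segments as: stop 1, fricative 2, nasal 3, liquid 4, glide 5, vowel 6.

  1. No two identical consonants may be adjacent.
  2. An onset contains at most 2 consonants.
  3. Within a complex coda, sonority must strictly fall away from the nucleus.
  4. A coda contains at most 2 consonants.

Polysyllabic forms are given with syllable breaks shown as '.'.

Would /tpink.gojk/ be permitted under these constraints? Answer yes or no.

yes

/tpink.gojk/ — σ1 onset /tp/ (2C), coda /nk/ (3→1 falls) ok; σ2 onset /g/, coda /jk/ (5→1 falls) ok → permitted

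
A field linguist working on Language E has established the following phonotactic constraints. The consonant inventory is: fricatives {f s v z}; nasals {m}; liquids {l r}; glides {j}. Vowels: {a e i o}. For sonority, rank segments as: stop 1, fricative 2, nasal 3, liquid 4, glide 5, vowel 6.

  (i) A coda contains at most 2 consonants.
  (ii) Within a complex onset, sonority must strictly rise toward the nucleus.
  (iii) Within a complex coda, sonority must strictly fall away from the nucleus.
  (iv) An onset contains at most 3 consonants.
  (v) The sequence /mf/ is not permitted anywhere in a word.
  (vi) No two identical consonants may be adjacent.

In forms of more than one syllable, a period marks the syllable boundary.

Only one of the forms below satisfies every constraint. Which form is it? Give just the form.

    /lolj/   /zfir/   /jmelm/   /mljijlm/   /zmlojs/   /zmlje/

/zmlojs/

/lolj/ — violates constraint (iii): syllable 1 coda /lj/: /l/ (liquid, 4) → /j/ (glide, 5) does not fall → ill-formed
/zfir/ — violates constraint (ii): syllable 1 onset /zf/: /z/ (fricative, 2) → /f/ (fricative, 2) does not rise → ill-formed
/jmelm/ — violates constraint (ii): syllable 1 onset /jm/: /j/ (glide, 5) → /m/ (nasal, 3) does not rise → ill-formed
/mljijlm/ — violates constraint (i): syllable 1 coda /jlm/ has 3 consonants (> 2) → ill-formed
/zmlojs/ — σ1 onset /zml/ (2→3→4 rises), coda /js/ (5→2 falls) ok → well-formed
/zmlje/ — violates constraint (iv): syllable 1 onset /zmlj/ has 4 consonants (> 3) → ill-formed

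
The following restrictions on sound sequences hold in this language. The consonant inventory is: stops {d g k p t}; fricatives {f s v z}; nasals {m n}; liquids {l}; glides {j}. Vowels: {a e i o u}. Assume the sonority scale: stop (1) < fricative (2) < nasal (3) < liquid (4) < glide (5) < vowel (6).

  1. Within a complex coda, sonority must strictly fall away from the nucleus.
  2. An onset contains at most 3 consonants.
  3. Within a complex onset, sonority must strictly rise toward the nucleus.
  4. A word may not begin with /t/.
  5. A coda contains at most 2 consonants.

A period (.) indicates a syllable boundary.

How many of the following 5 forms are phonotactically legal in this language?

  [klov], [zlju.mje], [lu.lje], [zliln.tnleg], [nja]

5

[klov] — σ1 onset /kl/ (1→4 rises), coda /v/ ok → phonotactically legal
[zlju.mje] — σ1 onset /zlj/ (2→4→5 rises), coda /∅/ ok; σ2 onset /mj/ (3→5 rises), coda /∅/ ok → phonotactically legal
[lu.lje] — σ1 onset /l/, coda /∅/ ok; σ2 onset /lj/ (4→5 rises), coda /∅/ ok → phonotactically legal
[zliln.tnleg] — σ1 onset /zl/ (2→4 rises), coda /ln/ (4→3 falls) ok; σ2 onset /tnl/ (1→3→4 rises), coda /g/ ok → phonotactically legal
[nja] — σ1 onset /nj/ (3→5 rises), coda /∅/ ok → phonotactically legal
Phonotactically legal: [klov], [zlju.mje], [lu.lje], [zliln.tnleg], [nja] → 5.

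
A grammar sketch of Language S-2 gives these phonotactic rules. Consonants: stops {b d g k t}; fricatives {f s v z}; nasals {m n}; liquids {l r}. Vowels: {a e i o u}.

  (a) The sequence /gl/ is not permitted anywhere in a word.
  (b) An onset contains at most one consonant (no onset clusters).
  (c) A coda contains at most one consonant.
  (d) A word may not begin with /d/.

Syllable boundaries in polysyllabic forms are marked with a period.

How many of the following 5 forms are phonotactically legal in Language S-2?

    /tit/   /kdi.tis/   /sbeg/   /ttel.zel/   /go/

2

/tit/ — σ1 onset /t/, coda /t/ ok → phonotactically legal
/kdi.tis/ — violates constraint (b): syllable 1 onset /kd/ has 2 consonants (> 1) → phonotactically illegal
/sbeg/ — violates constraint (b): syllable 1 onset /sb/ has 2 consonants (> 1) → phonotactically illegal
/ttel.zel/ — violates constraint (b): syllable 1 onset /tt/ has 2 consonants (> 1) → phonotactically illegal
/go/ — σ1 onset /g/, coda /∅/ ok → phonotactically legal
Phonotactically legal: /tit/, /go/ → 2.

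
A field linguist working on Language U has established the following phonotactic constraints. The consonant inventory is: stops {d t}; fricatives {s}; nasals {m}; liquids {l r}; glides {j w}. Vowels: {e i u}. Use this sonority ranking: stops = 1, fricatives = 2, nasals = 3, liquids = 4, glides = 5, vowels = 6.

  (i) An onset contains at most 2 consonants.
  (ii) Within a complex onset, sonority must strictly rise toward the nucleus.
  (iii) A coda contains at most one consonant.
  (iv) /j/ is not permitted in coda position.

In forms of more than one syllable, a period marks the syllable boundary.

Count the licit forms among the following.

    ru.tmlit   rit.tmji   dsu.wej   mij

0

ru.tmlit — violates constraint (i): syllable 2 onset /tml/ has 3 consonants (> 2) → illicit
rit.tmji — violates constraint (i): syllable 2 onset /tmj/ has 3 consonants (> 2) → illicit
dsu.wej — violates constraint (iv): syllable 2 coda contains /j/ → illicit
mij — violates constraint (iv): syllable 1 coda contains /j/ → illicit
No form is licit → 0.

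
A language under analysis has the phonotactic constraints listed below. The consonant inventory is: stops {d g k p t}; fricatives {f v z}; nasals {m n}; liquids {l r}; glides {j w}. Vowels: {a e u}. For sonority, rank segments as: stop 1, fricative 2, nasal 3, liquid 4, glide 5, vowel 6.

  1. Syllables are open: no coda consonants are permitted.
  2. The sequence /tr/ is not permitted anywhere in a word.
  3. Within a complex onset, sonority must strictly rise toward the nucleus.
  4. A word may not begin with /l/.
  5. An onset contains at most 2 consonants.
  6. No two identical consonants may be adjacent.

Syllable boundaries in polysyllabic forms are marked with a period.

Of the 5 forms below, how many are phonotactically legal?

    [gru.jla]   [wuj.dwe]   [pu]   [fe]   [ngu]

[gru.jla] — violates constraint 3: syllable 2 onset /jl/: /j/ (glide, 5) → /l/ (liquid, 4) does not rise → phonotactically illegal
[wuj.dwe] — violates constraint 1: syllable 1 coda /j/ has 1 consonant (> 0) → phonotactically illegal
[pu] — σ1 onset /p/, coda /∅/ ok → phonotactically legal
[fe] — σ1 onset /f/, coda /∅/ ok → phonotactically legal
[ngu] — violates constraint 3: syllable 1 onset /ng/: /n/ (nasal, 3) → /g/ (stop, 1) does not rise → phonotactically illegal
Phonotactically legal: [pu], [fe] → 2.

2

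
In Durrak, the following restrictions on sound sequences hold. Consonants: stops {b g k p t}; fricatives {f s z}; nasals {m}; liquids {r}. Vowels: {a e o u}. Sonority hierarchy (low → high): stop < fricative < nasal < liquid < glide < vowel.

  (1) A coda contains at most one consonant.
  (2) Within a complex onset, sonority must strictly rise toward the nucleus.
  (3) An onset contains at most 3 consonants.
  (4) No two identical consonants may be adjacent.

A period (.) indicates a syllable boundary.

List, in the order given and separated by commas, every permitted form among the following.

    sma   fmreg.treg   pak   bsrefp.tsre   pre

sma — σ1 onset /sm/ (2→3 rises), coda /∅/ ok → permitted
fmreg.treg — σ1 onset /fmr/ (2→3→4 rises), coda /g/ ok; σ2 onset /tr/ (1→4 rises), coda /g/ ok → permitted
pak — σ1 onset /p/, coda /k/ ok → permitted
bsrefp.tsre — violates constraint 1: syllable 1 coda /fp/ has 2 consonants (> 1) → not permitted
pre — σ1 onset /pr/ (1→4 rises), coda /∅/ ok → permitted

sma, fmreg.treg, pak, pre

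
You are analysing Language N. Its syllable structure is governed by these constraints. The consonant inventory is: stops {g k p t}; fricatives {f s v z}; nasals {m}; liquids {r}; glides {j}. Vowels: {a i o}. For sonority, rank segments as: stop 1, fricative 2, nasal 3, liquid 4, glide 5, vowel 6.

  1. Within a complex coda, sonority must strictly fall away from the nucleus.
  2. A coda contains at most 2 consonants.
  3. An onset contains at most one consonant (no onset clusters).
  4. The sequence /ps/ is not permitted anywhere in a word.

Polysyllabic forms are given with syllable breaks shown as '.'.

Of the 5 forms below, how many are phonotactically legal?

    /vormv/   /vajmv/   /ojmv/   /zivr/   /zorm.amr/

/vormv/ — violates constraint 2: syllable 1 coda /rmv/ has 3 consonants (> 2) → phonotactically illegal
/vajmv/ — violates constraint 2: syllable 1 coda /jmv/ has 3 consonants (> 2) → phonotactically illegal
/ojmv/ — violates constraint 2: syllable 1 coda /jmv/ has 3 consonants (> 2) → phonotactically illegal
/zivr/ — violates constraint 1: syllable 1 coda /vr/: /v/ (fricative, 2) → /r/ (liquid, 4) does not fall → phonotactically illegal
/zorm.amr/ — violates constraint 1: syllable 2 coda /mr/: /m/ (nasal, 3) → /r/ (liquid, 4) does not fall → phonotactically illegal
No form is phonotactically legal → 0.

0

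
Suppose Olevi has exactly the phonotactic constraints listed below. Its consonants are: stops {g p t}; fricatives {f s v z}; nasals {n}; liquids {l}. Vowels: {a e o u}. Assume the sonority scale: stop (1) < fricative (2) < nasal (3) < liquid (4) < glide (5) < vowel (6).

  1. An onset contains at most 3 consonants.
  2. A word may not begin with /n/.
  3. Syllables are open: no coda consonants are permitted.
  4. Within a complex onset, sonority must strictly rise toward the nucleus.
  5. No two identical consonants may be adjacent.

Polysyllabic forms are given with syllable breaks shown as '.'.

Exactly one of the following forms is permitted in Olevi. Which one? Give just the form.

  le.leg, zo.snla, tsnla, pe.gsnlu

le.leg — violates constraint 3: syllable 2 coda /g/ has 1 consonant (> 0) → not permitted
zo.snla — σ1 onset /z/, coda /∅/ ok; σ2 onset /snl/ (2→3→4 rises), coda /∅/ ok → permitted
tsnla — violates constraint 1: syllable 1 onset /tsnl/ has 4 consonants (> 3) → not permitted
pe.gsnlu — violates constraint 1: syllable 2 onset /gsnl/ has 4 consonants (> 3) → not permitted

zo.snla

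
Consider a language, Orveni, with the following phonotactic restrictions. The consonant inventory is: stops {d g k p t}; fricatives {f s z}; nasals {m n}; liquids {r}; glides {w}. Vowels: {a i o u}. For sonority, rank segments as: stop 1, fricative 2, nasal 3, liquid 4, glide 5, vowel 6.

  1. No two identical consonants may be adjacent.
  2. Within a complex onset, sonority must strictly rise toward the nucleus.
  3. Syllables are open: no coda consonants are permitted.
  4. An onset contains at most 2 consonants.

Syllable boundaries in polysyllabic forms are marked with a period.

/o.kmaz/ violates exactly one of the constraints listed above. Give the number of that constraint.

/o.kmaz/: syllable 2 coda /z/ has 1 consonant (> 0).
This is a violation of constraint 3: "Syllables are open: no coda consonants are permitted."
The remaining constraints (1, 2, 4) are satisfied.

3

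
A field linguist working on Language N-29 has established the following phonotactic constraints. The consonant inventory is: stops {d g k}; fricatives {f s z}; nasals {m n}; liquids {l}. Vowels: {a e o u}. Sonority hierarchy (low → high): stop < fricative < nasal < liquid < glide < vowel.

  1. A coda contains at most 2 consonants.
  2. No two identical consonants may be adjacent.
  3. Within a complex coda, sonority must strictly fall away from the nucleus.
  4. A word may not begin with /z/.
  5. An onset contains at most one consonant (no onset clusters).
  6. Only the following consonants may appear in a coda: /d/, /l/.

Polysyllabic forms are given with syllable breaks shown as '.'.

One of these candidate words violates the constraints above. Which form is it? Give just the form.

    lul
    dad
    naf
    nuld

lul — σ1 onset /l/, coda /l/ ok → permitted
dad — σ1 onset /d/, coda /d/ ok → permitted
naf — violates constraint 6: syllable 1 coda contains /f/, which is not a licensed coda consonant → not permitted
nuld — σ1 onset /n/, coda /ld/ (4→1 falls) ok → permitted

naf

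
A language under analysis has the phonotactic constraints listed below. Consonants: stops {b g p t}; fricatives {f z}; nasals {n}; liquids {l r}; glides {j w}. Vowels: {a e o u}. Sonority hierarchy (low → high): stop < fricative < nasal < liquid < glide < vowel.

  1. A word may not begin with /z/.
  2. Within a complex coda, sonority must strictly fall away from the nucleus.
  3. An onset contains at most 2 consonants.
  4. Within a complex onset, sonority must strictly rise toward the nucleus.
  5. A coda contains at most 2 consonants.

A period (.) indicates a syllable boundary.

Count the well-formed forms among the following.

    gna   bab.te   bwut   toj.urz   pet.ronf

5

gna — σ1 onset /gn/ (1→3 rises), coda /∅/ ok → well-formed
bab.te — σ1 onset /b/, coda /b/ ok; σ2 onset /t/, coda /∅/ ok → well-formed
bwut — σ1 onset /bw/ (1→5 rises), coda /t/ ok → well-formed
toj.urz — σ1 onset /t/, coda /j/ ok; σ2 onset /∅/, coda /rz/ (4→2 falls) ok → well-formed
pet.ronf — σ1 onset /p/, coda /t/ ok; σ2 onset /r/, coda /nf/ (3→2 falls) ok → well-formed
Well-formed: gna, bab.te, bwut, toj.urz, pet.ronf → 5.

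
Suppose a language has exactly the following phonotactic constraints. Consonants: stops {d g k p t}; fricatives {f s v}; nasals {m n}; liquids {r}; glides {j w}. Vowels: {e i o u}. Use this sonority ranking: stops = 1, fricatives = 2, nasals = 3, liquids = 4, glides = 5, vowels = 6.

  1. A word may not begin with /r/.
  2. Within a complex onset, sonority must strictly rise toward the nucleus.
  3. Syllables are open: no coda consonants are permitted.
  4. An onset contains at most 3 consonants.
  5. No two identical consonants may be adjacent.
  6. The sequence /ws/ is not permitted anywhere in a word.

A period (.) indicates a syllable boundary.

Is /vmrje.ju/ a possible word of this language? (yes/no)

no

/vmrje.ju/ — violates constraint 4: syllable 1 onset /vmrj/ has 4 consonants (> 3) → not permitted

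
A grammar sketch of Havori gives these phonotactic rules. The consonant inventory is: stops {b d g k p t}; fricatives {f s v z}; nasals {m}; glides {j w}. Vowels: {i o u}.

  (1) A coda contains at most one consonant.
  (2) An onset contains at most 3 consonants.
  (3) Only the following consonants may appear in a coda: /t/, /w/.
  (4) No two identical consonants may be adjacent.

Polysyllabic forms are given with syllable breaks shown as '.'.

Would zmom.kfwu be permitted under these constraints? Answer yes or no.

zmom.kfwu — violates constraint 3: syllable 1 coda contains /m/, which is not a licensed coda consonant → not permitted

no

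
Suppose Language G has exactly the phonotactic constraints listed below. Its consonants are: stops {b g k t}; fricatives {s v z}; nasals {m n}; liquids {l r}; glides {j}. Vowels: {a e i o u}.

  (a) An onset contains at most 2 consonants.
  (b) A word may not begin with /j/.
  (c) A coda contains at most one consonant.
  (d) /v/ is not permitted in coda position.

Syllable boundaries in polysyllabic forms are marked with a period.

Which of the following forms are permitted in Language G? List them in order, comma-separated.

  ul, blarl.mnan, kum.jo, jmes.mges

ul — σ1 onset /∅/, coda /l/ ok → permitted
blarl.mnan — violates constraint (c): syllable 1 coda /rl/ has 2 consonants (> 1) → not permitted
kum.jo — σ1 onset /k/, coda /m/ ok; σ2 onset /j/, coda /∅/ ok → permitted
jmes.mges — violates constraint (b): word begins with /j/ → not permitted

ul, kum.jo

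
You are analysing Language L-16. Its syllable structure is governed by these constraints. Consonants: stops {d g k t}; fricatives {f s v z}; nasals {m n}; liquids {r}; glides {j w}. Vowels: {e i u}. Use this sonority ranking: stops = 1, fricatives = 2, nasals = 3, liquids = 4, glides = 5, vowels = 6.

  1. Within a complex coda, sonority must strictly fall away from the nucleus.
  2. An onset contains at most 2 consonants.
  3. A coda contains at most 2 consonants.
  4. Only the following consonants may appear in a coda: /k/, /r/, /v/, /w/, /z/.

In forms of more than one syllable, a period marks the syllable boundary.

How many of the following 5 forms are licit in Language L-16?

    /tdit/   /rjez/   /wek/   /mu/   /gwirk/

4

/tdit/ — violates constraint 4: syllable 1 coda contains /t/, which is not a licensed coda consonant → illicit
/rjez/ — σ1 onset /rj/ (2C), coda /z/ ok → licit
/wek/ — σ1 onset /w/, coda /k/ ok → licit
/mu/ — σ1 onset /m/, coda /∅/ ok → licit
/gwirk/ — σ1 onset /gw/ (2C), coda /rk/ (4→1 falls) ok → licit
Licit: /rjez/, /wek/, /mu/, /gwirk/ → 4.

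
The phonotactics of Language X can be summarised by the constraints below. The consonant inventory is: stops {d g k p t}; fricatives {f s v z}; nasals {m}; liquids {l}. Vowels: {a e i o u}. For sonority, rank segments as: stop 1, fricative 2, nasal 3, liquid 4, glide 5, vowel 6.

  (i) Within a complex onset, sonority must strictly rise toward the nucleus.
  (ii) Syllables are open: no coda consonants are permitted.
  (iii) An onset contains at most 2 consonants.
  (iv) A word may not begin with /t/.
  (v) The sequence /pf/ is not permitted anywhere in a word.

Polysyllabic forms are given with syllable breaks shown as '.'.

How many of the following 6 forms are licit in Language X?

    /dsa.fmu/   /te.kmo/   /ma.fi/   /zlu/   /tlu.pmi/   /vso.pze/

3

/dsa.fmu/ — σ1 onset /ds/ (1→2 rises), coda /∅/ ok; σ2 onset /fm/ (2→3 rises), coda /∅/ ok → licit
/te.kmo/ — violates constraint (iv): word begins with /t/ → illicit
/ma.fi/ — σ1 onset /m/, coda /∅/ ok; σ2 onset /f/, coda /∅/ ok → licit
/zlu/ — σ1 onset /zl/ (2→4 rises), coda /∅/ ok → licit
/tlu.pmi/ — violates constraint (iv): word begins with /t/ → illicit
/vso.pze/ — violates constraint (i): syllable 1 onset /vs/: /v/ (fricative, 2) → /s/ (fricative, 2) does not rise → illicit
Licit: /dsa.fmu/, /ma.fi/, /zlu/ → 3.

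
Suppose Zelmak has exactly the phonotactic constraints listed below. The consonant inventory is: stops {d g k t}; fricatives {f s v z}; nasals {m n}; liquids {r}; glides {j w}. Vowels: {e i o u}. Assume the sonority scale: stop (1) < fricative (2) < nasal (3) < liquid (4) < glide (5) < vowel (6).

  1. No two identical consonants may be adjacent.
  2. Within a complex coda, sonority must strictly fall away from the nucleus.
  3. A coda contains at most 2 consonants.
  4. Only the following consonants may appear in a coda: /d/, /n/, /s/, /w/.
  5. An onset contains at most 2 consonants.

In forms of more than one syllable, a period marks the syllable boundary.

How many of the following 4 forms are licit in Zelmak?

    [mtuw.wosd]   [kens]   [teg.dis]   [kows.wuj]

1

[mtuw.wosd] — violates constraint 1: adjacent identical consonants /ww/ → illicit
[kens] — σ1 onset /k/, coda /ns/ (3→2 falls) ok → licit
[teg.dis] — violates constraint 4: syllable 1 coda contains /g/, which is not a licensed coda consonant → illicit
[kows.wuj] — violates constraint 4: syllable 2 coda contains /j/, which is not a licensed coda consonant → illicit
Licit: [kens] → 1.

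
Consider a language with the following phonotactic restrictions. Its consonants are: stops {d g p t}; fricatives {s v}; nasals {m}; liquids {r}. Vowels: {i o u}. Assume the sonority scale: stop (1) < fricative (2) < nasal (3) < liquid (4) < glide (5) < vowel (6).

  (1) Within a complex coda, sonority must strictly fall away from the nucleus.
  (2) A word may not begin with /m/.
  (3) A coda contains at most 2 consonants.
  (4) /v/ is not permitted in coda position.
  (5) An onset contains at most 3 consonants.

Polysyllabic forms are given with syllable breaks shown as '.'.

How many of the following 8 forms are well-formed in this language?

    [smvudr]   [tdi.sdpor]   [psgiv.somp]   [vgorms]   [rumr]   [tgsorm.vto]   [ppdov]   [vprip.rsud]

[smvudr] — violates constraint 1: syllable 1 coda /dr/: /d/ (stop, 1) → /r/ (liquid, 4) does not fall → ill-formed
[tdi.sdpor] — σ1 onset /td/ (2C), coda /∅/ ok; σ2 onset /sdp/ (3C), coda /r/ ok → well-formed
[psgiv.somp] — violates constraint 4: syllable 1 coda contains /v/ → ill-formed
[vgorms] — violates constraint 3: syllable 1 coda /rms/ has 3 consonants (> 2) → ill-formed
[rumr] — violates constraint 1: syllable 1 coda /mr/: /m/ (nasal, 3) → /r/ (liquid, 4) does not fall → ill-formed
[tgsorm.vto] — σ1 onset /tgs/ (3C), coda /rm/ (4→3 falls) ok; σ2 onset /vt/ (2C), coda /∅/ ok → well-formed
[ppdov] — violates constraint 4: syllable 1 coda contains /v/ → ill-formed
[vprip.rsud] — σ1 onset /vpr/ (3C), coda /p/ ok; σ2 onset /rs/ (2C), coda /d/ ok → well-formed
Well-formed: [tdi.sdpor], [tgsorm.vto], [vprip.rsud] → 3.

3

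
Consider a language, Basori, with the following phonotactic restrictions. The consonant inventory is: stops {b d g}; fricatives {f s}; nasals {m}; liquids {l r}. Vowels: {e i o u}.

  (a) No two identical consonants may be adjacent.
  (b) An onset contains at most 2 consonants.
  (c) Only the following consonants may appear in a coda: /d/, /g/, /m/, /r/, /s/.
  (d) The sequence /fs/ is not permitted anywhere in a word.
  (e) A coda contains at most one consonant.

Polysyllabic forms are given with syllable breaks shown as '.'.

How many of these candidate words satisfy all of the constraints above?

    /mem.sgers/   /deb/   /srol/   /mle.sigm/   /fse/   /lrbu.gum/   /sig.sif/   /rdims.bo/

/mem.sgers/ — violates constraint (e): syllable 2 coda /rs/ has 2 consonants (> 1) → ill-formed
/deb/ — violates constraint (c): syllable 1 coda contains /b/, which is not a licensed coda consonant → ill-formed
/srol/ — violates constraint (c): syllable 1 coda contains /l/, which is not a licensed coda consonant → ill-formed
/mle.sigm/ — violates constraint (e): syllable 2 coda /gm/ has 2 consonants (> 1) → ill-formed
/fse/ — violates constraint (d): contains banned sequence /fs/ → ill-formed
/lrbu.gum/ — violates constraint (b): syllable 1 onset /lrb/ has 3 consonants (> 2) → ill-formed
/sig.sif/ — violates constraint (c): syllable 2 coda contains /f/, which is not a licensed coda consonant → ill-formed
/rdims.bo/ — violates constraint (e): syllable 1 coda /ms/ has 2 consonants (> 1) → ill-formed
No form is well-formed → 0.

0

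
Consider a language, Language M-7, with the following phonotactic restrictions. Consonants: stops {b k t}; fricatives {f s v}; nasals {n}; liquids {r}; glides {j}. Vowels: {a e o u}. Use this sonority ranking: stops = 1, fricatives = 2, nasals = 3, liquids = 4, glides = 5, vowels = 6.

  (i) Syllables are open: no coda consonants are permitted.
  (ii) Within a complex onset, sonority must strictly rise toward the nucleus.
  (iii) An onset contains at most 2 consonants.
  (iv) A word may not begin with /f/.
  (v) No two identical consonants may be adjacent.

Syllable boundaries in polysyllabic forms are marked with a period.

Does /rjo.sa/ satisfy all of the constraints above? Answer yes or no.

/rjo.sa/ — σ1 onset /rj/ (4→5 rises), coda /∅/ ok; σ2 onset /s/, coda /∅/ ok → phonotactically legal

yes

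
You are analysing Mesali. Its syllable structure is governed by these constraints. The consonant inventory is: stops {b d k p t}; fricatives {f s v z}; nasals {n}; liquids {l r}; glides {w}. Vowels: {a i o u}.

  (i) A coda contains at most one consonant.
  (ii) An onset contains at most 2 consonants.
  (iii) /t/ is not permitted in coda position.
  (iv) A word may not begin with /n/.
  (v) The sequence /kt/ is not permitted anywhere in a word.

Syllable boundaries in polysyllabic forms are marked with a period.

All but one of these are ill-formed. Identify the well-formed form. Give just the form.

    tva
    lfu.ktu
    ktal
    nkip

tva

tva — σ1 onset /tv/ (2C), coda /∅/ ok → well-formed
lfu.ktu — violates constraint (v): contains banned sequence /kt/ → ill-formed
ktal — violates constraint (v): contains banned sequence /kt/ → ill-formed
nkip — violates constraint (iv): word begins with /n/ → ill-formed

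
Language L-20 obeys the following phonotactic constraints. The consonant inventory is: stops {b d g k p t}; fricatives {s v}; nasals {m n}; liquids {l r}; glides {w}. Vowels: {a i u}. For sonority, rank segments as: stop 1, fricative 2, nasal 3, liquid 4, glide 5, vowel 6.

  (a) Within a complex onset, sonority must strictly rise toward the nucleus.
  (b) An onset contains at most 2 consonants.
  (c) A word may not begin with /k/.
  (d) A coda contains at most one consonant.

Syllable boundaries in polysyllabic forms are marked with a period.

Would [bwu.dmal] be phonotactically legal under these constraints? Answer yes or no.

[bwu.dmal] — σ1 onset /bw/ (1→5 rises), coda /∅/ ok; σ2 onset /dm/ (1→3 rises), coda /l/ ok → phonotactically legal

yes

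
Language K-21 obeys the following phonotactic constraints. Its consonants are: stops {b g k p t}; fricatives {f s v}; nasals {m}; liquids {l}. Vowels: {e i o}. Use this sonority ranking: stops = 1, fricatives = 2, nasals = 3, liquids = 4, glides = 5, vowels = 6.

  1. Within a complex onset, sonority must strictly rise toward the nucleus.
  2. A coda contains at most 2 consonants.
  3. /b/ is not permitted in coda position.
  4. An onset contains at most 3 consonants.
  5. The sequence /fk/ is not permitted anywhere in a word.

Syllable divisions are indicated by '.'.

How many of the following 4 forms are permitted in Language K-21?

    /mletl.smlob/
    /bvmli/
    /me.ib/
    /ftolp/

/mletl.smlob/ — violates constraint 3: syllable 2 coda contains /b/ → not permitted
/bvmli/ — violates constraint 4: syllable 1 onset /bvml/ has 4 consonants (> 3) → not permitted
/me.ib/ — violates constraint 3: syllable 2 coda contains /b/ → not permitted
/ftolp/ — violates constraint 1: syllable 1 onset /ft/: /f/ (fricative, 2) → /t/ (stop, 1) does not rise → not permitted
No form is permitted → 0.

0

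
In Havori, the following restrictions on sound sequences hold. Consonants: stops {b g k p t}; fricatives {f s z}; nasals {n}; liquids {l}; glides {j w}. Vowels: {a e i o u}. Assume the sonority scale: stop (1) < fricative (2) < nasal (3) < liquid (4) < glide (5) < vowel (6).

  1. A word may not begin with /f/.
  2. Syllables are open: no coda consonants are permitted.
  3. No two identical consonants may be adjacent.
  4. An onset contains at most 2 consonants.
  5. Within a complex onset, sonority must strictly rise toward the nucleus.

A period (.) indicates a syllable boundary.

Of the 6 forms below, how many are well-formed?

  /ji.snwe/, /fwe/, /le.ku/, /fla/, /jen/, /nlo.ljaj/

/ji.snwe/ — violates constraint 4: syllable 2 onset /snw/ has 3 consonants (> 2) → ill-formed
/fwe/ — violates constraint 1: word begins with /f/ → ill-formed
/le.ku/ — σ1 onset /l/, coda /∅/ ok; σ2 onset /k/, coda /∅/ ok → well-formed
/fla/ — violates constraint 1: word begins with /f/ → ill-formed
/jen/ — violates constraint 2: syllable 1 coda /n/ has 1 consonant (> 0) → ill-formed
/nlo.ljaj/ — violates constraint 2: syllable 2 coda /j/ has 1 consonant (> 0) → ill-formed
Well-formed: /le.ku/ → 1.

1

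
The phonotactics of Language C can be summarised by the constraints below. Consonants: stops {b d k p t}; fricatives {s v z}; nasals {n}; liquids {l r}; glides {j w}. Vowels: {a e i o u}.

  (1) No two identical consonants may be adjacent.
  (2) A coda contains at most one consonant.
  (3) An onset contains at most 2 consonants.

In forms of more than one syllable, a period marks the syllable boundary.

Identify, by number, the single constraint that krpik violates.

krpik: syllable 1 onset /krp/ has 3 consonants (> 2).
This is a violation of constraint 3: "An onset contains at most 2 consonants."
The remaining constraints (1, 2) are satisfied.

3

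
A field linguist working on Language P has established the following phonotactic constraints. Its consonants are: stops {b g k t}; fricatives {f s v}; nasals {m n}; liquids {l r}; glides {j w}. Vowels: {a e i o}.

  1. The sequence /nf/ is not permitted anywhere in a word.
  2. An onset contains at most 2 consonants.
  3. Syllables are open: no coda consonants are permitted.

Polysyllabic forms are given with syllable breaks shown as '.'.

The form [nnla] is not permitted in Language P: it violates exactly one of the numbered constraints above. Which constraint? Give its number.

2

[nnla]: syllable 1 onset /nnl/ has 3 consonants (> 2).
This is a violation of constraint 2: "An onset contains at most 2 consonants."
The remaining constraints (1, 3) are satisfied.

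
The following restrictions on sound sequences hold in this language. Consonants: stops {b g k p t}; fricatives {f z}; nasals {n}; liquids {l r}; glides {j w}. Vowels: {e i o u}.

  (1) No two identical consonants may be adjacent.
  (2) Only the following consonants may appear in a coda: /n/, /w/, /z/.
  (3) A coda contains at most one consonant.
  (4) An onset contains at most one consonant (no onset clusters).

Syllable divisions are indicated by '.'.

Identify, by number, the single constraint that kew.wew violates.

kew.wew: adjacent identical consonants /ww/.
This is a violation of constraint 1: "No two identical consonants may be adjacent."
The remaining constraints (2, 3, 4) are satisfied.

1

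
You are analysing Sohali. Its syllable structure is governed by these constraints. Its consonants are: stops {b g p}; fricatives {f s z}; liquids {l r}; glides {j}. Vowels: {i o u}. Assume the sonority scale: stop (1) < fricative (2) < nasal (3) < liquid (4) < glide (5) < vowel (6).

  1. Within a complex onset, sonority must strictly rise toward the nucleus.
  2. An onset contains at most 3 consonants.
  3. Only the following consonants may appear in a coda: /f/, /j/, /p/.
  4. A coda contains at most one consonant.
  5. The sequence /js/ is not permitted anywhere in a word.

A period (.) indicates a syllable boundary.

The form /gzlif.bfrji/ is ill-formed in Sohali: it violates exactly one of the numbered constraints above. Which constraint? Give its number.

2

/gzlif.bfrji/: syllable 2 onset /bfrj/ has 4 consonants (> 3).
This is a violation of constraint 2: "An onset contains at most 3 consonants."
The remaining constraints (1, 3, 4, 5) are satisfied.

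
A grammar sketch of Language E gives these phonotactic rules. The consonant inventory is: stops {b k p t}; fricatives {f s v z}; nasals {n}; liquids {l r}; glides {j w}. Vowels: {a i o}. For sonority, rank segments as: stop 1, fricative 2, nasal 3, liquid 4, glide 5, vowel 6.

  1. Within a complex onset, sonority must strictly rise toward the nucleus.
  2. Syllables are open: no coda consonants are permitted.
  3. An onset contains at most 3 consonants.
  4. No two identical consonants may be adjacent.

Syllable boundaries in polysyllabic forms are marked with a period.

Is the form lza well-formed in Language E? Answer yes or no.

no

lza — violates constraint 1: syllable 1 onset /lz/: /l/ (liquid, 4) → /z/ (fricative, 2) does not rise → ill-formed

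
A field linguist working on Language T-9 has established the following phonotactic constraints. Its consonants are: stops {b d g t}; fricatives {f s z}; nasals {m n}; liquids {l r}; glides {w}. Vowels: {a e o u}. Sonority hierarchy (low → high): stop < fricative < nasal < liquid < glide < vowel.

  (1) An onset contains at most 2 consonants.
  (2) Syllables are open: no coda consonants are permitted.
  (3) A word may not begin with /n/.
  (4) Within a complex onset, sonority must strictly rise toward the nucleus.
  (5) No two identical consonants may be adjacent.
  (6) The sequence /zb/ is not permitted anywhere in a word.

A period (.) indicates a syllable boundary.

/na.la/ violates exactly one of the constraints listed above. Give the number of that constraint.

3

/na.la/: word begins with /n/.
This is a violation of constraint 3: "A word may not begin with /n/."
The remaining constraints (1, 2, 4, 5, 6) are satisfied.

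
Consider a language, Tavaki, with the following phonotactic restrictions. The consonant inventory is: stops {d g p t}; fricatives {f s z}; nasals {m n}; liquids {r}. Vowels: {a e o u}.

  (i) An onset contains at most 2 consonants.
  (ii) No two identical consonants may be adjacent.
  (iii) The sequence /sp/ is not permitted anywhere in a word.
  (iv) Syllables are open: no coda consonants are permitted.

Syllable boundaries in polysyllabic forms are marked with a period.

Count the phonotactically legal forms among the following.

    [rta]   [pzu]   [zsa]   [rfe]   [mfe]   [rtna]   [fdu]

[rta] — σ1 onset /rt/ (2C), coda /∅/ ok → phonotactically legal
[pzu] — σ1 onset /pz/ (2C), coda /∅/ ok → phonotactically legal
[zsa] — σ1 onset /zs/ (2C), coda /∅/ ok → phonotactically legal
[rfe] — σ1 onset /rf/ (2C), coda /∅/ ok → phonotactically legal
[mfe] — σ1 onset /mf/ (2C), coda /∅/ ok → phonotactically legal
[rtna] — violates constraint (i): syllable 1 onset /rtn/ has 3 consonants (> 2) → phonotactically illegal
[fdu] — σ1 onset /fd/ (2C), coda /∅/ ok → phonotactically legal
Phonotactically legal: [rta], [pzu], [zsa], [rfe], [mfe], [fdu] → 6.

6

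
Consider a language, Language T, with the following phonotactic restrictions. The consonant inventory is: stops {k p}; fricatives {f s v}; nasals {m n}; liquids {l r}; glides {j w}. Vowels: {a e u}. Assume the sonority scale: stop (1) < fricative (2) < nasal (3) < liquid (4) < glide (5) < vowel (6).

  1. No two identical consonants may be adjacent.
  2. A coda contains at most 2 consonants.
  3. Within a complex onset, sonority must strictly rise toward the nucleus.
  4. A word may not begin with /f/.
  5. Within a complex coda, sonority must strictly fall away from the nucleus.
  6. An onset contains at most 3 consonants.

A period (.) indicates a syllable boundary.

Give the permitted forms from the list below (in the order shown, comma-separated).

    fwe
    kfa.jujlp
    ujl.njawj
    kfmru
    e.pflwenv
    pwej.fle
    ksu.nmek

fwe — violates constraint 4: word begins with /f/ → not permitted
kfa.jujlp — violates constraint 2: syllable 2 coda /jlp/ has 3 consonants (> 2) → not permitted
ujl.njawj — violates constraint 5: syllable 2 coda /wj/: /w/ (glide, 5) → /j/ (glide, 5) does not fall → not permitted
kfmru — violates constraint 6: syllable 1 onset /kfmr/ has 4 consonants (> 3) → not permitted
e.pflwenv — violates constraint 6: syllable 2 onset /pflw/ has 4 consonants (> 3) → not permitted
pwej.fle — σ1 onset /pw/ (1→5 rises), coda /j/ ok; σ2 onset /fl/ (2→4 rises), coda /∅/ ok → permitted
ksu.nmek — violates constraint 3: syllable 2 onset /nm/: /n/ (nasal, 3) → /m/ (nasal, 3) does not rise → not permitted

pwej.fle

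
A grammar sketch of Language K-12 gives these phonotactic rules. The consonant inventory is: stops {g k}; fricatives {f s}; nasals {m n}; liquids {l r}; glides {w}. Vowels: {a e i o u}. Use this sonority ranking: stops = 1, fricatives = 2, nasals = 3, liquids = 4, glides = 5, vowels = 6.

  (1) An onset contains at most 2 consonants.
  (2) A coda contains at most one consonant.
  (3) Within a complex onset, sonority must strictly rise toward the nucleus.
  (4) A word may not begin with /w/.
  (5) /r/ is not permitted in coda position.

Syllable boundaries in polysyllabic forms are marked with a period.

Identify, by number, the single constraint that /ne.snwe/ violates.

/ne.snwe/: syllable 2 onset /snw/ has 3 consonants (> 2).
This is a violation of constraint 1: "An onset contains at most 2 consonants."
The remaining constraints (2, 3, 4, 5) are satisfied.

1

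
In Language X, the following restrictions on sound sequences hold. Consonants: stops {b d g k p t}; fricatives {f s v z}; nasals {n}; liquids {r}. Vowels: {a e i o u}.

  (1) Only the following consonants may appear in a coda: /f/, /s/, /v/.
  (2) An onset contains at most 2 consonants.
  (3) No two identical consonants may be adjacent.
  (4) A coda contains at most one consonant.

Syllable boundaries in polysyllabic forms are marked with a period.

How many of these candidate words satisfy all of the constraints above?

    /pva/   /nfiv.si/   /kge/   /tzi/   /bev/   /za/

/pva/ — σ1 onset /pv/ (2C), coda /∅/ ok → licit
/nfiv.si/ — σ1 onset /nf/ (2C), coda /v/ ok; σ2 onset /s/, coda /∅/ ok → licit
/kge/ — σ1 onset /kg/ (2C), coda /∅/ ok → licit
/tzi/ — σ1 onset /tz/ (2C), coda /∅/ ok → licit
/bev/ — σ1 onset /b/, coda /v/ ok → licit
/za/ — σ1 onset /z/, coda /∅/ ok → licit
Licit: /pva/, /nfiv.si/, /kge/, /tzi/, /bev/, /za/ → 6.

6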